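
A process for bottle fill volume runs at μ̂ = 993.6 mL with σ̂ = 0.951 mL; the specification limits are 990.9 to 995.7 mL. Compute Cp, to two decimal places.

0.84

Cp = (USL − LSL) / (6σ̂) = (995.7 − 990.9) / (6 × 0.951) = 4.8000 / 5.7060 = 0.8412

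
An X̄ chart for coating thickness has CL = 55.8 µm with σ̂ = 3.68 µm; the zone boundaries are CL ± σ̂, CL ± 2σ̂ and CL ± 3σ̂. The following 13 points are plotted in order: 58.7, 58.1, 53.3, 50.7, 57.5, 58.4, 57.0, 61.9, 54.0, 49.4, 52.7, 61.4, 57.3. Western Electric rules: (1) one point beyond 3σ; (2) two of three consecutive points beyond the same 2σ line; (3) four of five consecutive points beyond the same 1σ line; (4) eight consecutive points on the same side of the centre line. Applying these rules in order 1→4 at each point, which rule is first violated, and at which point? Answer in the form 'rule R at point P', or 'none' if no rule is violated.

none

Zone of each point (C = within 1σ̂, B = 1σ̂–2σ̂, A = 2σ̂–3σ̂, * = beyond 3σ̂; sign = side of CL): 1:+C, 2:+C, 3:-C, 4:-B, 5:+C, 6:+C, 7:+C, 8:+B, 9:-C, 10:-B, 11:-C, 12:+B, 13:+C
No rule fires across all 13 points.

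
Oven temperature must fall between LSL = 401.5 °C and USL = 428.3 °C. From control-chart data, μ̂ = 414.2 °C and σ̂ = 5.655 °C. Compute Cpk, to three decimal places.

Cpu = (USL − μ̂) / (3σ̂) = (428.3 − 414.2) / (3 × 5.655) = 0.8311; Cpl = (μ̂ − LSL) / (3σ̂) = (414.2 − 401.5) / (3 × 5.655) = 0.7486; Cpk = min(Cpu, Cpl) = 0.7486

0.749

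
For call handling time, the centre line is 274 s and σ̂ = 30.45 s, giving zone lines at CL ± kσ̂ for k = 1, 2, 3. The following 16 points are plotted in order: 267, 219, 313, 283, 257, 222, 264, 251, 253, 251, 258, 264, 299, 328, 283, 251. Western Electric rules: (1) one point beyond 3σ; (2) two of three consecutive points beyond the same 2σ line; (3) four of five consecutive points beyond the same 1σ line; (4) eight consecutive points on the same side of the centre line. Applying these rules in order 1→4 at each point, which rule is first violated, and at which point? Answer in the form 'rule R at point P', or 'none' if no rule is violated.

Zone of each point (C = within 1σ̂, B = 1σ̂–2σ̂, A = 2σ̂–3σ̂, * = beyond 3σ̂; sign = side of CL): 1:-C, 2:-B, 3:+B, 4:+C, 5:-C, 6:-B, 7:-C, 8:-C, 9:-C, 10:-C, 11:-C, 12:-C, 13:+C, 14:+B, 15:+C, 16:-C
Rule 4 (eight consecutive points on the same side of the centre line) is satisfied at point 12.

rule 4 at point 12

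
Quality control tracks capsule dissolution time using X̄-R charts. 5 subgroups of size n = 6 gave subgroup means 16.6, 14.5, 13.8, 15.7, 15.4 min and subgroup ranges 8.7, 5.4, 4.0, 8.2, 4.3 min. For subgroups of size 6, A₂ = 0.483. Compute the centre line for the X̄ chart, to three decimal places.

15.200

X̄̄ = (16.6 + 14.5 + 13.8 + 15.7 + 15.4) / 5 = 76.0000 / 5 = 15.2000
CL = X̄̄ = 15.2000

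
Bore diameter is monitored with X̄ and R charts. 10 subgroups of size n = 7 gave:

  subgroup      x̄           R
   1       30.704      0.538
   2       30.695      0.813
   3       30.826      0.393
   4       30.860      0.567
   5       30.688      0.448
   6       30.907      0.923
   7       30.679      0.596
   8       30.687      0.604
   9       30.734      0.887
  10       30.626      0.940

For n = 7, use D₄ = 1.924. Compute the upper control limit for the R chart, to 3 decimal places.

1.291

R̄ = (0.538 + 0.813 + 0.393 + 0.567 + 0.448 + 0.923 + 0.596 + 0.604 + 0.887 + 0.940) / 10 = 6.7090 / 10 = 0.6709
UCL_R = D₄·R̄ = 1.924 × 0.6709 = 1.2908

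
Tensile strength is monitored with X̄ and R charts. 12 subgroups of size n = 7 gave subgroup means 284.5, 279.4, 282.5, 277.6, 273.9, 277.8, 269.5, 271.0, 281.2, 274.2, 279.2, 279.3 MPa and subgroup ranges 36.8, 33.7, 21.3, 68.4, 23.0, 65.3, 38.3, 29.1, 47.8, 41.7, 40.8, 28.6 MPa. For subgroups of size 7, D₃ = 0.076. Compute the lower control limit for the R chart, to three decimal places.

R̄ = (36.8 + 33.7 + 21.3 + 68.4 + 23.0 + 65.3 + 38.3 + 29.1 + 47.8 + 41.7 + 40.8 + 28.6) / 12 = 474.8000 / 12 = 39.5667
LCL_R = D₃·R̄ = 0.076 × 39.5667 = 3.0071

3.007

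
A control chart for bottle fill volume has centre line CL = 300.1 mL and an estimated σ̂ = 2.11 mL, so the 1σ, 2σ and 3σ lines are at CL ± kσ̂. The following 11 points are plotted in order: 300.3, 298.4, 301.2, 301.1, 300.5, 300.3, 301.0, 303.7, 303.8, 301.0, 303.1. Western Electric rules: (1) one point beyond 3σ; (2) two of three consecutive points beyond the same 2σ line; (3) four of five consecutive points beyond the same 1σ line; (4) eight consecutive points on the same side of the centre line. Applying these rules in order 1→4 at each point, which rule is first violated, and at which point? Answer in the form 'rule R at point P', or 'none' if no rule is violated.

rule 4 at point 10

Zone of each point (C = within 1σ̂, B = 1σ̂–2σ̂, A = 2σ̂–3σ̂, * = beyond 3σ̂; sign = side of CL): 1:+C, 2:-C, 3:+C, 4:+C, 5:+C, 6:+C, 7:+C, 8:+B, 9:+B, 10:+C, 11:+B
Rule 4 (eight consecutive points on the same side of the centre line) is satisfied at point 10.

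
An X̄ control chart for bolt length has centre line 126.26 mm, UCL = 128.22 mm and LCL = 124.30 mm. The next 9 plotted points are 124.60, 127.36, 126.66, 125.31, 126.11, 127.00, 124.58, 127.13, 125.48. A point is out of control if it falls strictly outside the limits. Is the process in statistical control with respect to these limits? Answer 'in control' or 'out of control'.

in control

All 9 points lie within [124.30, 128.22].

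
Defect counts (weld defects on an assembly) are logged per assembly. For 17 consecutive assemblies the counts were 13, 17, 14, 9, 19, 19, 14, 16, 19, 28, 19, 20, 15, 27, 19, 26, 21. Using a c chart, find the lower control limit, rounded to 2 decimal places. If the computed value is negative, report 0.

5.62

c̄ = (13 + 17 + 14 + 9 + 19 + 19 + 14 + 16 + 19 + 28 + 19 + 20 + 15 + 27 + 19 + 26 + 21) / 17 = 315 / 17 = 18.5294
LCL = c̄ − 3√c̄ = 18.5294 − 3 × 4.3046 = 5.6157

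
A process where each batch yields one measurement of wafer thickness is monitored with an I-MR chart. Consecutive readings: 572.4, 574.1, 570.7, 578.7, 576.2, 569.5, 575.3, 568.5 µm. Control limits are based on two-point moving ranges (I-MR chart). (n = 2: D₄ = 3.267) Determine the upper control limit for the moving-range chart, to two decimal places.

Moving ranges: 1.7, 3.4, 8.0, 2.5, 6.7, 5.8, 6.8; M̄R̄ = 34.9000 / 7 = 4.9857
UCL_MR = D₄·M̄R̄ = 3.267 × 4.9857 = 16.2883

16.29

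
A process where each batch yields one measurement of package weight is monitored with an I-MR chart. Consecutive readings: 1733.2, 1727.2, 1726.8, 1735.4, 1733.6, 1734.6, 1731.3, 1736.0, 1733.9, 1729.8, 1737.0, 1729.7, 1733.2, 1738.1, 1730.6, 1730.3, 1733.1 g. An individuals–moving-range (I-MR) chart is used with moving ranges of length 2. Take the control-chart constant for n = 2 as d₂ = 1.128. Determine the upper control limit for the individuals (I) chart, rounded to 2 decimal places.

X̄ = (1733.2 + 1727.2 + 1726.8 + 1735.4 + 1733.6 + 1734.6 + 1731.3 + 1736.0 + 1733.9 + 1729.8 + 1737.0 + 1729.7 + 1733.2 + 1738.1 + 1730.6 + 1730.3 + 1733.1) / 17 = 1732.5765
Moving ranges: 6.0, 0.4, 8.6, 1.8, 1.0, 3.3, 4.7, 2.1, 4.1, 7.2, 7.3, 3.5, 4.9, 7.5, 0.3, 2.8; M̄R̄ = 65.5000 / 16 = 4.0938
UCL = X̄ + 3·M̄R̄/d₂ = 1732.5765 + 3 × 4.0938 / 1.128 = 1743.4641

1743.46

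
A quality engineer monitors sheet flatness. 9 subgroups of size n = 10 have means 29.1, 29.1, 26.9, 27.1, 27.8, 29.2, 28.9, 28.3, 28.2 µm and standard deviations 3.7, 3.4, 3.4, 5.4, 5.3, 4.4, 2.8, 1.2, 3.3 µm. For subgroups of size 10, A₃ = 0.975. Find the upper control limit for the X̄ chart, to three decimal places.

X̄̄ = (29.1 + 29.1 + 26.9 + 27.1 + 27.8 + 29.2 + 28.9 + 28.3 + 28.2) / 9 = 28.2889
s̄ = (3.7 + 3.4 + 3.4 + 5.4 + 5.3 + 4.4 + 2.8 + 1.2 + 3.3) / 9 = 3.6556
UCL = X̄̄ + A₃·s̄ = 28.2889 + 0.975 × 3.6556 = 31.8531

31.853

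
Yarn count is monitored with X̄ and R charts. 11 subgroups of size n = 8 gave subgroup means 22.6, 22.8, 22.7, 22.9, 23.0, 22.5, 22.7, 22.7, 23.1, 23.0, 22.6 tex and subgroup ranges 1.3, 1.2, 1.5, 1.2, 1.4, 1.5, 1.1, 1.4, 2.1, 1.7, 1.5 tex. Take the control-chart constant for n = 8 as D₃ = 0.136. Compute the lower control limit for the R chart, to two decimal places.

R̄ = (1.3 + 1.2 + 1.5 + 1.2 + 1.4 + 1.5 + 1.1 + 1.4 + 2.1 + 1.7 + 1.5) / 11 = 15.9000 / 11 = 1.4455
LCL_R = D₃·R̄ = 0.136 × 1.4455 = 0.1966

0.20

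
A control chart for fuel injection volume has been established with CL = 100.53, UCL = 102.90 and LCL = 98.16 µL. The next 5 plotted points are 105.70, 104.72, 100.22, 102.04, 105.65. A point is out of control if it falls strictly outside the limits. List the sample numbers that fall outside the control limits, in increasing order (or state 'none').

1, 2, 5

Compare each point to [98.16, 102.90]: sample 1 = 105.70 > UCL; sample 2 = 104.72 > UCL; sample 5 = 105.65 > UCL.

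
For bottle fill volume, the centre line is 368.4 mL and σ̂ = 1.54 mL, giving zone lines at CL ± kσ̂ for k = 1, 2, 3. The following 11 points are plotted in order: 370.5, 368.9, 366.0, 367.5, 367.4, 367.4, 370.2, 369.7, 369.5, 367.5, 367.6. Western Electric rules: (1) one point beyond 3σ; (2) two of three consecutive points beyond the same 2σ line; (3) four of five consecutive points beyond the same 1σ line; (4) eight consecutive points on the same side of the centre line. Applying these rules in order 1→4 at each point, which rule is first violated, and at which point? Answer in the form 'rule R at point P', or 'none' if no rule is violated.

Zone of each point (C = within 1σ̂, B = 1σ̂–2σ̂, A = 2σ̂–3σ̂, * = beyond 3σ̂; sign = side of CL): 1:+B, 2:+C, 3:-B, 4:-C, 5:-C, 6:-C, 7:+B, 8:+C, 9:+C, 10:-C, 11:-C
No rule fires across all 11 points.

none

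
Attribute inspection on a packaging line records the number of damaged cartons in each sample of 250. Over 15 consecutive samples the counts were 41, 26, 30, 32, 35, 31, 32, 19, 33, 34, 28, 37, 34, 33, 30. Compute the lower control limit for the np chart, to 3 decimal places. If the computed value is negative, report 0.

15.890

p̄ = Σdᵢ / (k·n) = 475 / (15 × 250) = 0.12667
LCL = np̄ − 3·√(np̄(1−p̄)) = 31.6667 − 3 × 5.2589 = 15.8901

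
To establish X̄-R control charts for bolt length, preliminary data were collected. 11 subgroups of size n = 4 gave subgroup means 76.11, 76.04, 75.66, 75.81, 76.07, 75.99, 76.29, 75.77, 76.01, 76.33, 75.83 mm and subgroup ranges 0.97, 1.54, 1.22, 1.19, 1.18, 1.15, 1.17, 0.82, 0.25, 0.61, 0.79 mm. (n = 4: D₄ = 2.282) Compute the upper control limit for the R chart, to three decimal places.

R̄ = (0.97 + 1.54 + 1.22 + 1.19 + 1.18 + 1.15 + 1.17 + 0.82 + 0.25 + 0.61 + 0.79) / 11 = 10.8900 / 11 = 0.9900
UCL_R = D₄·R̄ = 2.282 × 0.9900 = 2.2592

2.259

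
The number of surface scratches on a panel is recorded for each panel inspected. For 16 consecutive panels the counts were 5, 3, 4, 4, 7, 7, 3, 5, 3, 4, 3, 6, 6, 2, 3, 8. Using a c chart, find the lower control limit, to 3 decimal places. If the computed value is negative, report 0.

0.000

c̄ = (5 + 3 + 4 + 4 + 7 + 7 + 3 + 5 + 3 + 4 + 3 + 6 + 6 + 2 + 3 + 8) / 16 = 73 / 16 = 4.5625
LCL = c̄ − 3√c̄ = 4.5625 − 3 × 2.1360 = -1.8455 → 0 (cannot be negative)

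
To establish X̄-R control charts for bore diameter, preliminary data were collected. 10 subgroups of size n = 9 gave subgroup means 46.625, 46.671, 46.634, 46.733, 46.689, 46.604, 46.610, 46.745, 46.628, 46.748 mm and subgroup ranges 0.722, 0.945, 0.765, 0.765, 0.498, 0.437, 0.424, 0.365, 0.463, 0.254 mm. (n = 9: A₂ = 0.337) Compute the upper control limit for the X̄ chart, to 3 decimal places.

46.859

X̄̄ = (46.625 + 46.671 + 46.634 + 46.733 + 46.689 + 46.604 + 46.610 + 46.745 + 46.628 + 46.748) / 10 = 466.6870 / 10 = 46.6687
R̄ = (0.722 + 0.945 + 0.765 + 0.765 + 0.498 + 0.437 + 0.424 + 0.365 + 0.463 + 0.254) / 10 = 5.6380 / 10 = 0.5638
UCL = X̄̄ + A₂·R̄ = 46.6687 + 0.337 × 0.5638 = 46.8587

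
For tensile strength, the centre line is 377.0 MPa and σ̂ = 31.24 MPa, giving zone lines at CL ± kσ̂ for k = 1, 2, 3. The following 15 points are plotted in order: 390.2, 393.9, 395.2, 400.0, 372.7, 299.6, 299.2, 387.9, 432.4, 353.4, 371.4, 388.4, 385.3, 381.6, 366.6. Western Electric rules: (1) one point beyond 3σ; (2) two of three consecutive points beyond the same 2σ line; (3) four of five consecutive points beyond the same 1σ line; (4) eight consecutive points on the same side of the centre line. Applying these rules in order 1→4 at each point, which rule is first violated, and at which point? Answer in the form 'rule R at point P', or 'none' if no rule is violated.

Zone of each point (C = within 1σ̂, B = 1σ̂–2σ̂, A = 2σ̂–3σ̂, * = beyond 3σ̂; sign = side of CL): 1:+C, 2:+C, 3:+C, 4:+C, 5:-C, 6:-A, 7:-A, 8:+C, 9:+B, 10:-C, 11:-C, 12:+C, 13:+C, 14:+C, 15:-C
Rule 2 (two of three consecutive points beyond the same 2σ limit) is satisfied at point 7.

rule 2 at point 7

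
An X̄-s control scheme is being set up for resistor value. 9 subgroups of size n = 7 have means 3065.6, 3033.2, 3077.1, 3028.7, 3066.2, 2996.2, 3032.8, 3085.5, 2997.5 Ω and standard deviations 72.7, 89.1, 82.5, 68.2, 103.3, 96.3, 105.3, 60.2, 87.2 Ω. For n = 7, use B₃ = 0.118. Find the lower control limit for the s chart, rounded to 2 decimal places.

10.03

s̄ = (72.7 + 89.1 + 82.5 + 68.2 + 103.3 + 96.3 + 105.3 + 60.2 + 87.2) / 9 = 84.9778
LCL_s = B₃·s̄ = 0.118 × 84.9778 = 10.0274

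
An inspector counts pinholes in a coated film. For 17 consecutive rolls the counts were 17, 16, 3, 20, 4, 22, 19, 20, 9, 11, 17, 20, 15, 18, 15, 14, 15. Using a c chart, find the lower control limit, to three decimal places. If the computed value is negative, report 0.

c̄ = (17 + 16 + 3 + 20 + 4 + 22 + 19 + 20 + 9 + 11 + 17 + 20 + 15 + 18 + 15 + 14 + 15) / 17 = 255 / 17 = 15.0000
LCL = c̄ − 3√c̄ = 15.0000 − 3 × 3.8730 = 3.3810

3.381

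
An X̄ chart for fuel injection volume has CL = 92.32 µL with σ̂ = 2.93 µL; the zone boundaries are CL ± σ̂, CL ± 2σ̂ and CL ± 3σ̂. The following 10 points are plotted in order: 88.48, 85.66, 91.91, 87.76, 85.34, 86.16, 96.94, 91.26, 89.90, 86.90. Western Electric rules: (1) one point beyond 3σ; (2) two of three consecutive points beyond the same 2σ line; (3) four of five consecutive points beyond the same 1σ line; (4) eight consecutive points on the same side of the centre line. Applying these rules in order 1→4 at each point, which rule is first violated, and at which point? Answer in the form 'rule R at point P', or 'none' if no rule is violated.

Zone of each point (C = within 1σ̂, B = 1σ̂–2σ̂, A = 2σ̂–3σ̂, * = beyond 3σ̂; sign = side of CL): 1:-B, 2:-A, 3:-C, 4:-B, 5:-A, 6:-A, 7:+B, 8:-C, 9:-C, 10:-B
Rule 3 (four of five consecutive points beyond the same 1σ limit) is satisfied at point 5.

rule 3 at point 5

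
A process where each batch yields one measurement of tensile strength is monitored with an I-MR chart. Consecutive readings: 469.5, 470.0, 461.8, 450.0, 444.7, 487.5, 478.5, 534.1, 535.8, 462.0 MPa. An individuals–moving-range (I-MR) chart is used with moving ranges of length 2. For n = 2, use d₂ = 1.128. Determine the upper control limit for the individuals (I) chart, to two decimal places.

541.06

X̄ = (469.5 + 470.0 + 461.8 + 450.0 + 444.7 + 487.5 + 478.5 + 534.1 + 535.8 + 462.0) / 10 = 479.3900
Moving ranges: 0.5, 8.2, 11.8, 5.3, 42.8, 9.0, 55.6, 1.7, 73.8; M̄R̄ = 208.7000 / 9 = 23.1889
UCL = X̄ + 3·M̄R̄/d₂ = 479.3900 + 3 × 23.1889 / 1.128 = 541.0626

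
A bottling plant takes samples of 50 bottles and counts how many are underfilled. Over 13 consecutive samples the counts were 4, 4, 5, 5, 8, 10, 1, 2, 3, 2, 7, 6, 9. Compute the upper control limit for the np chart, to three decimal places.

11.484

p̄ = Σdᵢ / (k·n) = 66 / (13 × 50) = 0.10154
UCL = np̄ + 3·√(np̄(1−p̄)) = 5.0769 + 3 × √(5.0769×0.89846) = 5.0769 + 3 × 2.1357 = 11.4842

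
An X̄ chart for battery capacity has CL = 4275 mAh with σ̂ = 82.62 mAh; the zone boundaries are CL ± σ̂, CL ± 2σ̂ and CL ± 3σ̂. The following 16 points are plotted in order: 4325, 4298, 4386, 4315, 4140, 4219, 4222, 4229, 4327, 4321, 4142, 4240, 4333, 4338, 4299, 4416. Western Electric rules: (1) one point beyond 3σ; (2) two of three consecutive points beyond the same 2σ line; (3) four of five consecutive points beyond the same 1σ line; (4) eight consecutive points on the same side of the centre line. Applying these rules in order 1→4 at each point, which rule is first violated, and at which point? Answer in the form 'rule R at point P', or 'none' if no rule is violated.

Zone of each point (C = within 1σ̂, B = 1σ̂–2σ̂, A = 2σ̂–3σ̂, * = beyond 3σ̂; sign = side of CL): 1:+C, 2:+C, 3:+B, 4:+C, 5:-B, 6:-C, 7:-C, 8:-C, 9:+C, 10:+C, 11:-B, 12:-C, 13:+C, 14:+C, 15:+C, 16:+B
No rule fires across all 16 points.

none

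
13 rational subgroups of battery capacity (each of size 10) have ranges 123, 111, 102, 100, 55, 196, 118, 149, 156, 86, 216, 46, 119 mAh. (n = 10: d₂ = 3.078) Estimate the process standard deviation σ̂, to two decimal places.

39.41

R̄ = (123 + 111 + 102 + 100 + 55 + 196 + 118 + 149 + 156 + 86 + 216 + 46 + 119) / 13 = 121.3077
σ̂ = R̄ / d₂ = 121.3077 / 3.078 = 39.4112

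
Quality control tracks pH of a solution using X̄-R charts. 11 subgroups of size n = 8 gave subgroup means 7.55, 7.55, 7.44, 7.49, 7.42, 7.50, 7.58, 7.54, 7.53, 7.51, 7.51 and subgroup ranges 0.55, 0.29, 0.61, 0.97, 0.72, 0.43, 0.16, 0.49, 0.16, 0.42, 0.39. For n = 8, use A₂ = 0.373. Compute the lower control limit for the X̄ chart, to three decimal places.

7.335

X̄̄ = (7.55 + 7.55 + 7.44 + 7.49 + 7.42 + 7.50 + 7.58 + 7.54 + 7.53 + 7.51 + 7.51) / 11 = 82.6200 / 11 = 7.5109
R̄ = (0.55 + 0.29 + 0.61 + 0.97 + 0.72 + 0.43 + 0.16 + 0.49 + 0.16 + 0.42 + 0.39) / 11 = 5.1900 / 11 = 0.4718
LCL = X̄̄ − A₂·R̄ = 7.5109 − 0.373 × 0.4718 = 7.3349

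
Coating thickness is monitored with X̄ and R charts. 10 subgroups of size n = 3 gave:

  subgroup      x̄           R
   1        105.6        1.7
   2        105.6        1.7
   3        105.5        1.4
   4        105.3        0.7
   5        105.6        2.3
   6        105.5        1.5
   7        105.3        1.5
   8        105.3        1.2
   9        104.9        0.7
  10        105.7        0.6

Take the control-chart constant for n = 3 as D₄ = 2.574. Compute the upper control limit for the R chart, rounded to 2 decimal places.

3.42

R̄ = (1.7 + 1.7 + 1.4 + 0.7 + 2.3 + 1.5 + 1.5 + 1.2 + 0.7 + 0.6) / 10 = 13.3000 / 10 = 1.3300
UCL_R = D₄·R̄ = 2.574 × 1.3300 = 3.4234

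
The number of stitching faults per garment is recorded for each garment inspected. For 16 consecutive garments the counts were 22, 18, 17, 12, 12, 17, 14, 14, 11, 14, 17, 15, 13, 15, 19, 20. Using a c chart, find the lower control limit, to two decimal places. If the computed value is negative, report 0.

c̄ = (22 + 18 + 17 + 12 + 12 + 17 + 14 + 14 + 11 + 14 + 17 + 15 + 13 + 15 + 19 + 20) / 16 = 250 / 16 = 15.6250
LCL = c̄ − 3√c̄ = 15.6250 − 3 × 3.9528 = 3.7665

3.77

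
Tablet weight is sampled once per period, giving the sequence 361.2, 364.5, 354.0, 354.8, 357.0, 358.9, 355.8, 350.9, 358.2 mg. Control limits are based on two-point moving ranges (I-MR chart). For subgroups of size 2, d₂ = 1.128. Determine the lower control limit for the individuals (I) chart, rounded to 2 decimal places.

345.95

X̄ = (361.2 + 364.5 + 354.0 + 354.8 + 357.0 + 358.9 + 355.8 + 350.9 + 358.2) / 9 = 357.2556
Moving ranges: 3.3, 10.5, 0.8, 2.2, 1.9, 3.1, 4.9, 7.3; M̄R̄ = 34.0000 / 8 = 4.2500
LCL = X̄ − 3·M̄R̄/d₂ = 357.2556 − 3 × 4.2500 / 1.128 = 345.9524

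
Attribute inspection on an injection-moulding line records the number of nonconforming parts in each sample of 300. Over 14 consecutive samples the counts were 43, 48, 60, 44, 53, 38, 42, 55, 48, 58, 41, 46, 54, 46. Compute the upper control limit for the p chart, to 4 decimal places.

0.2246

p̄ = Σdᵢ / (k·n) = 676 / (14 × 300) = 0.16095
UCL = p̄ + 3·√(p̄(1−p̄)/n) = 0.16095 + 3 × √(0.16095×0.83905/300) = 0.16095 + 3 × 0.02122 = 0.22460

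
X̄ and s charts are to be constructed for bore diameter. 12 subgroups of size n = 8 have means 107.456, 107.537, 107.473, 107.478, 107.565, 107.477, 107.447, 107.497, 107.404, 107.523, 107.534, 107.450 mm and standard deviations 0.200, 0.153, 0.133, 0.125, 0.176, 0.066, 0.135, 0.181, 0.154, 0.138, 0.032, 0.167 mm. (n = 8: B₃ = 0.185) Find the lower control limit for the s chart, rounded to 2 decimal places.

0.03

s̄ = (0.200 + 0.153 + 0.133 + 0.125 + 0.176 + 0.066 + 0.135 + 0.181 + 0.154 + 0.138 + 0.032 + 0.167) / 12 = 0.1383
LCL_s = B₃·s̄ = 0.185 × 0.1383 = 0.0256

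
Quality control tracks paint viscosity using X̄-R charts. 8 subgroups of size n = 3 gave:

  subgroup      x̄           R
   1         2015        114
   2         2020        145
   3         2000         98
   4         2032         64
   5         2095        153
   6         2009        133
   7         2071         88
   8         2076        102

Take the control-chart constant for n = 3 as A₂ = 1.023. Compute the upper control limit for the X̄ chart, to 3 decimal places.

2154.454

X̄̄ = (2015 + 2020 + 2000 + 2032 + 2095 + 2009 + 2071 + 2076) / 8 = 16318.0000 / 8 = 2039.7500
R̄ = (114 + 145 + 98 + 64 + 153 + 133 + 88 + 102) / 8 = 897.0000 / 8 = 112.1250
UCL = X̄̄ + A₂·R̄ = 2039.7500 + 1.023 × 112.1250 = 2154.4539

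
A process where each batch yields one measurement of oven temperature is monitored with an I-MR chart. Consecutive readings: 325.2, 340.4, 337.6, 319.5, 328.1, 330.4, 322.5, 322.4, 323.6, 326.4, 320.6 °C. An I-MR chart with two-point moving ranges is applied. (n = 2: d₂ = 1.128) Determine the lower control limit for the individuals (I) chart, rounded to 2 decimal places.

X̄ = (325.2 + 340.4 + 337.6 + 319.5 + 328.1 + 330.4 + 322.5 + 322.4 + 323.6 + 326.4 + 320.6) / 11 = 326.9727
Moving ranges: 15.2, 2.8, 18.1, 8.6, 2.3, 7.9, 0.1, 1.2, 2.8, 5.8; M̄R̄ = 64.8000 / 10 = 6.4800
LCL = X̄ − 3·M̄R̄/d₂ = 326.9727 − 3 × 6.4800 / 1.128 = 309.7387

309.74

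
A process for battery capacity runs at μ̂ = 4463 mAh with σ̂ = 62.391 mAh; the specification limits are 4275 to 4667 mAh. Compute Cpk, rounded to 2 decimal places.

1.00

Cpu = (USL − μ̂) / (3σ̂) = (4667 − 4463) / (3 × 62.391) = 1.0899; Cpl = (μ̂ − LSL) / (3σ̂) = (4463 − 4275) / (3 × 62.391) = 1.0044; Cpk = min(Cpu, Cpl) = 1.0044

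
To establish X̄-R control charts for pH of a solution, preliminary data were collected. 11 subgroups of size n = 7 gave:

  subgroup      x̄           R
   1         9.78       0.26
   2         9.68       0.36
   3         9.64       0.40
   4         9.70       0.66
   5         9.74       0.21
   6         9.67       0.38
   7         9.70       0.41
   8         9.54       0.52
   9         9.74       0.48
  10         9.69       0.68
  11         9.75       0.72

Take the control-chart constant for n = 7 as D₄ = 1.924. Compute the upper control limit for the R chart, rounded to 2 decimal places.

0.89

R̄ = (0.26 + 0.36 + 0.40 + 0.66 + 0.21 + 0.38 + 0.41 + 0.52 + 0.48 + 0.68 + 0.72) / 11 = 5.0800 / 11 = 0.4618
UCL_R = D₄·R̄ = 1.924 × 0.4618 = 0.8885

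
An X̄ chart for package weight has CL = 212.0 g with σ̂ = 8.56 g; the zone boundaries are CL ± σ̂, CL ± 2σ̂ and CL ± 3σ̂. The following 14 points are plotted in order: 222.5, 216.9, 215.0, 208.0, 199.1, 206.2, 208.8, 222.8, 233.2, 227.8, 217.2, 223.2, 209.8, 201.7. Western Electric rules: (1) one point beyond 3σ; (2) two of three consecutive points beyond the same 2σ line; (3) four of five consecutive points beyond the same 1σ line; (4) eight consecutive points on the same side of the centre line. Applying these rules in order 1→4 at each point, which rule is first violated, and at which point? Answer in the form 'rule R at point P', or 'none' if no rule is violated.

Zone of each point (C = within 1σ̂, B = 1σ̂–2σ̂, A = 2σ̂–3σ̂, * = beyond 3σ̂; sign = side of CL): 1:+B, 2:+C, 3:+C, 4:-C, 5:-B, 6:-C, 7:-C, 8:+B, 9:+A, 10:+B, 11:+C, 12:+B, 13:-C, 14:-B
Rule 3 (four of five consecutive points beyond the same 1σ limit) is satisfied at point 12.

rule 3 at point 12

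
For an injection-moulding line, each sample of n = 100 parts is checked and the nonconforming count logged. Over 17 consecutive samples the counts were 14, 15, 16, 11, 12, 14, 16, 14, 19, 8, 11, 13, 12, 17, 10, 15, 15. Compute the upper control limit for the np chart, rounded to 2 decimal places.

p̄ = Σdᵢ / (k·n) = 232 / (17 × 100) = 0.13647
UCL = np̄ + 3·√(np̄(1−p̄)) = 13.6471 + 3 × √(13.6471×0.86353) = 13.6471 + 3 × 3.4329 = 23.9457

23.95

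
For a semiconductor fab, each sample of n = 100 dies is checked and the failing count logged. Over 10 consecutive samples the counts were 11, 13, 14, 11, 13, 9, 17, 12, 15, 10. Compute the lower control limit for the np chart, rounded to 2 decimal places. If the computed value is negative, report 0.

2.58

p̄ = Σdᵢ / (k·n) = 125 / (10 × 100) = 0.12500
LCL = np̄ − 3·√(np̄(1−p̄)) = 12.5000 − 3 × 3.3072 = 2.5784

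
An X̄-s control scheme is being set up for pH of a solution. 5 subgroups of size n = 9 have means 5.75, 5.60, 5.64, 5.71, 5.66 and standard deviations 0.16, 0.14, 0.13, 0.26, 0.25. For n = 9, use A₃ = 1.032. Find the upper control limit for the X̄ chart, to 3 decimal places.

5.866

X̄̄ = (5.75 + 5.60 + 5.64 + 5.71 + 5.66) / 5 = 5.6720
s̄ = (0.16 + 0.14 + 0.13 + 0.26 + 0.25) / 5 = 0.1880
UCL = X̄̄ + A₃·s̄ = 5.6720 + 1.032 × 0.1880 = 5.8660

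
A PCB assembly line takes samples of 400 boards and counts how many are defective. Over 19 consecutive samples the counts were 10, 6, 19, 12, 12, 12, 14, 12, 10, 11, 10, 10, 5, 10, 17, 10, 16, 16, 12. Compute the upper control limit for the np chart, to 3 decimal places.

p̄ = Σdᵢ / (k·n) = 224 / (19 × 400) = 0.02947
UCL = np̄ + 3·√(np̄(1−p̄)) = 11.7895 + 3 × √(11.7895×0.97053) = 11.7895 + 3 × 3.3826 = 21.9373

21.937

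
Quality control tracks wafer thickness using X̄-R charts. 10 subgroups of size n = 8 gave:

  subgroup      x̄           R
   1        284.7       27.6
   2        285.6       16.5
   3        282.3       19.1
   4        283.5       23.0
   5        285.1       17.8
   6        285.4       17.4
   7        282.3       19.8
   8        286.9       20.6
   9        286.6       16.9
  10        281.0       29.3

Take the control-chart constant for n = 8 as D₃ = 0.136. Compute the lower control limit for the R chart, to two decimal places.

2.83

R̄ = (27.6 + 16.5 + 19.1 + 23.0 + 17.8 + 17.4 + 19.8 + 20.6 + 16.9 + 29.3) / 10 = 208.0000 / 10 = 20.8000
LCL_R = D₃·R̄ = 0.136 × 20.8000 = 2.8288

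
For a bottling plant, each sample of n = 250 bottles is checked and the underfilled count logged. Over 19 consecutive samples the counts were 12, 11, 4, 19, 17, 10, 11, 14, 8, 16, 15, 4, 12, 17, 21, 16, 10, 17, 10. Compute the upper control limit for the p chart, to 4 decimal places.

0.0933

p̄ = Σdᵢ / (k·n) = 244 / (19 × 250) = 0.05137
UCL = p̄ + 3·√(p̄(1−p̄)/n) = 0.05137 + 3 × √(0.05137×0.94863/250) = 0.05137 + 3 × 0.01396 = 0.09325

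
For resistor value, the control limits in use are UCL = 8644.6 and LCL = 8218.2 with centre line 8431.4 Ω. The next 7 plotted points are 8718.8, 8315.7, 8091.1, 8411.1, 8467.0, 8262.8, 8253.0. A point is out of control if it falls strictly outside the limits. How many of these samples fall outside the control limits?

2

Compare each point to [8218.2, 8644.6]: sample 1 = 8718.8 > UCL; sample 3 = 8091.1 < LCL.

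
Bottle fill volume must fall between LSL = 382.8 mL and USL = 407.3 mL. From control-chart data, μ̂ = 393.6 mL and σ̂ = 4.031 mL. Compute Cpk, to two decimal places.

0.89

Cpu = (USL − μ̂) / (3σ̂) = (407.3 − 393.6) / (3 × 4.031) = 1.1329; Cpl = (μ̂ − LSL) / (3σ̂) = (393.6 − 382.8) / (3 × 4.031) = 0.8931; Cpk = min(Cpu, Cpl) = 0.8931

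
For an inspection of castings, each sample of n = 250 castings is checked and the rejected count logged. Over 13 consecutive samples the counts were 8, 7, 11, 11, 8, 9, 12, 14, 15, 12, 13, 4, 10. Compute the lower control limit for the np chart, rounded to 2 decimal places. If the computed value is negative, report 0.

0.88

p̄ = Σdᵢ / (k·n) = 134 / (13 × 250) = 0.04123
LCL = np̄ − 3·√(np̄(1−p̄)) = 10.3077 − 3 × 3.1437 = 0.8767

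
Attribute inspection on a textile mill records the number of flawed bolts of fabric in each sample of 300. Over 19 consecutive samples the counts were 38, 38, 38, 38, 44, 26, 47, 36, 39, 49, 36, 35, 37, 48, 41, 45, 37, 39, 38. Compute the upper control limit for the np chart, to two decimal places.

56.98

p̄ = Σdᵢ / (k·n) = 749 / (19 × 300) = 0.13140
UCL = np̄ + 3·√(np̄(1−p̄)) = 39.4211 + 3 × √(39.4211×0.86860) = 39.4211 + 3 × 5.8516 = 56.9758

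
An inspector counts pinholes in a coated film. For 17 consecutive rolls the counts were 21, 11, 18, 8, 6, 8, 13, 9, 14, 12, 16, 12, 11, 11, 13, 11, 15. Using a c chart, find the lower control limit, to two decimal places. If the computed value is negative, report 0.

c̄ = (21 + 11 + 18 + 8 + 6 + 8 + 13 + 9 + 14 + 12 + 16 + 12 + 11 + 11 + 13 + 11 + 15) / 17 = 209 / 17 = 12.2941
LCL = c̄ − 3√c̄ = 12.2941 − 3 × 3.5063 = 1.7752

1.78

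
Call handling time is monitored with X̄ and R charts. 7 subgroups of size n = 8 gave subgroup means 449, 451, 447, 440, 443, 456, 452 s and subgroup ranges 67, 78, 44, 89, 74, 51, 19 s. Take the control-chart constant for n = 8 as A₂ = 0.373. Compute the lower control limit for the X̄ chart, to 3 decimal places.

425.799

X̄̄ = (449 + 451 + 447 + 440 + 443 + 456 + 452) / 7 = 3138.0000 / 7 = 448.2857
R̄ = (67 + 78 + 44 + 89 + 74 + 51 + 19) / 7 = 422.0000 / 7 = 60.2857
LCL = X̄̄ − A₂·R̄ = 448.2857 − 0.373 × 60.2857 = 425.7991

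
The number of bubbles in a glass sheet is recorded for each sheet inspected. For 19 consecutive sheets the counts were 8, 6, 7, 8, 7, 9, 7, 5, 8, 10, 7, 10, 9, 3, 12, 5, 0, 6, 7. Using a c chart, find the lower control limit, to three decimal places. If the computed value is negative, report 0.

0.000

c̄ = (8 + 6 + 7 + 8 + 7 + 9 + 7 + 5 + 8 + 10 + 7 + 10 + 9 + 3 + 12 + 5 + 0 + 6 + 7) / 19 = 134 / 19 = 7.0526
LCL = c̄ − 3√c̄ = 7.0526 − 3 × 2.6557 = -0.9144 → 0 (cannot be negative)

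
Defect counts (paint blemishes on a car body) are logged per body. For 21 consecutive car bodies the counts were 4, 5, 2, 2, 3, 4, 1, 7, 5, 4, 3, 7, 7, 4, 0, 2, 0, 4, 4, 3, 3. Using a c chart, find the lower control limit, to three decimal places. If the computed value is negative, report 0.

c̄ = (4 + 5 + 2 + 2 + 3 + 4 + 1 + 7 + 5 + 4 + 3 + 7 + 7 + 4 + 0 + 2 + 0 + 4 + 4 + 3 + 3) / 21 = 74 / 21 = 3.5238
LCL = c̄ − 3√c̄ = 3.5238 − 3 × 1.8772 = -2.1077 → 0 (cannot be negative)

0.000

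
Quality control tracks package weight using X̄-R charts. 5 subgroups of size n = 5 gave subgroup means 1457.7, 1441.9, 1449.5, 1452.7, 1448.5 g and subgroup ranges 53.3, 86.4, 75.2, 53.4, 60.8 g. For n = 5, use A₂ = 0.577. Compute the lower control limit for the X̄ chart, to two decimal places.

X̄̄ = (1457.7 + 1441.9 + 1449.5 + 1452.7 + 1448.5) / 5 = 7250.3000 / 5 = 1450.0600
R̄ = (53.3 + 86.4 + 75.2 + 53.4 + 60.8) / 5 = 329.1000 / 5 = 65.8200
LCL = X̄̄ − A₂·R̄ = 1450.0600 − 0.577 × 65.8200 = 1412.0819

1412.08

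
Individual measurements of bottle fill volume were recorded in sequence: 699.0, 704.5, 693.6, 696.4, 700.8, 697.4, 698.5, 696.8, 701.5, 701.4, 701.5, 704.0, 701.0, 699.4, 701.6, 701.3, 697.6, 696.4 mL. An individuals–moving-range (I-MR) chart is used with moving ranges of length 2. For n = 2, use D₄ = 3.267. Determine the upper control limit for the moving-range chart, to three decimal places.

9.455

Moving ranges: 5.5, 10.9, 2.8, 4.4, 3.4, 1.1, 1.7, 4.7, 0.1, 0.1, 2.5, 3.0, 1.6, 2.2, 0.3, 3.7, 1.2; M̄R̄ = 49.2000 / 17 = 2.8941
UCL_MR = D₄·M̄R̄ = 3.267 × 2.8941 = 9.4551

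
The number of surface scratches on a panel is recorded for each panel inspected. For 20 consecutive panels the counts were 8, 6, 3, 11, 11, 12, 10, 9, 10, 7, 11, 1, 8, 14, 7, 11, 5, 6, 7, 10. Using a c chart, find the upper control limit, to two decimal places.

17.02

c̄ = (8 + 6 + 3 + 11 + 11 + 12 + 10 + 9 + 10 + 7 + 11 + 1 + 8 + 14 + 7 + 11 + 5 + 6 + 7 + 10) / 20 = 167 / 20 = 8.3500
UCL = c̄ + 3√c̄ = 8.3500 + 3 × √8.3500 = 8.3500 + 3 × 2.8896 = 17.0189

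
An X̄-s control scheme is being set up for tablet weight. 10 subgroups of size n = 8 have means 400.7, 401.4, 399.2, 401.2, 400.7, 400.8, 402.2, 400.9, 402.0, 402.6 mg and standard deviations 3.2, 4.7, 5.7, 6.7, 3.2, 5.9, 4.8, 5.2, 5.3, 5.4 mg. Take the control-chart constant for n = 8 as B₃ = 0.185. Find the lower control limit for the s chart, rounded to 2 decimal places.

s̄ = (3.2 + 4.7 + 5.7 + 6.7 + 3.2 + 5.9 + 4.8 + 5.2 + 5.3 + 5.4) / 10 = 5.0100
LCL_s = B₃·s̄ = 0.185 × 5.0100 = 0.9268

0.93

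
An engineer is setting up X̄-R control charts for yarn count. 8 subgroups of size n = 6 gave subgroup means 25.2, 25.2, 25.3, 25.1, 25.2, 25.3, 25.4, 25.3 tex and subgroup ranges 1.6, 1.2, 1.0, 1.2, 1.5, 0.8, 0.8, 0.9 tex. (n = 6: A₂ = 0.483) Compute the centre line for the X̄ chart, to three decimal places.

X̄̄ = (25.2 + 25.2 + 25.3 + 25.1 + 25.2 + 25.3 + 25.4 + 25.3) / 8 = 202.0000 / 8 = 25.2500
CL = X̄̄ = 25.2500

25.250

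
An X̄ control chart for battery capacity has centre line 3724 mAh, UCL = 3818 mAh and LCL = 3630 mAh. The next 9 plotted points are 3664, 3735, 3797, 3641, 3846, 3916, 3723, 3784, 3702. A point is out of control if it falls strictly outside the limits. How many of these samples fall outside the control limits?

Compare each point to [3630, 3818]: sample 5 = 3846 > UCL; sample 6 = 3916 > UCL.

2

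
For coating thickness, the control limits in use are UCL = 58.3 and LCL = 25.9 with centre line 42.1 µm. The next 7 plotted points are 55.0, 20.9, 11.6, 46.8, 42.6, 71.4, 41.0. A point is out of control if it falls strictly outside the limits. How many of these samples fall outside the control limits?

3

Compare each point to [25.9, 58.3]: sample 2 = 20.9 < LCL; sample 3 = 11.6 < LCL; sample 6 = 71.4 > UCL.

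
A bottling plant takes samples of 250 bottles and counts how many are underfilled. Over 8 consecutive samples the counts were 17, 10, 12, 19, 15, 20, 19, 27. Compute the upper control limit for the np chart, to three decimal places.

p̄ = Σdᵢ / (k·n) = 139 / (8 × 250) = 0.06950
UCL = np̄ + 3·√(np̄(1−p̄)) = 17.3750 + 3 × √(17.3750×0.93050) = 17.3750 + 3 × 4.0209 = 29.4376

29.438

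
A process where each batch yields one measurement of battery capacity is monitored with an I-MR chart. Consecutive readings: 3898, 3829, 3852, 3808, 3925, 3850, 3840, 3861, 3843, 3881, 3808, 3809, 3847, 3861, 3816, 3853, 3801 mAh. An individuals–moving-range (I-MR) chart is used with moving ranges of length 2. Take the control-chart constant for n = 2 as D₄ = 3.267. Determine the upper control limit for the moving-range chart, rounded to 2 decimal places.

Moving ranges: 69, 23, 44, 117, 75, 10, 21, 18, 38, 73, 1, 38, 14, 45, 37, 52; M̄R̄ = 675.0000 / 16 = 42.1875
UCL_MR = D₄·M̄R̄ = 3.267 × 42.1875 = 137.8266

137.83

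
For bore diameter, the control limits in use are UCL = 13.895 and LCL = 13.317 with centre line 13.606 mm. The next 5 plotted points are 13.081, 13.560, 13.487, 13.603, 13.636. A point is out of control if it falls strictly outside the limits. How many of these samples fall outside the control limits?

1

Compare each point to [13.317, 13.895]: sample 1 = 13.081 < LCL.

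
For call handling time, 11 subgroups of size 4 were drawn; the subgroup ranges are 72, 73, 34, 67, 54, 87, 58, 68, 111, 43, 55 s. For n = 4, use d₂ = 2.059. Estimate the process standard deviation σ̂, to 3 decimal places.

31.878

R̄ = (72 + 73 + 34 + 67 + 54 + 87 + 58 + 68 + 111 + 43 + 55) / 11 = 65.6364
σ̂ = R̄ / d₂ = 65.6364 / 2.059 = 31.8778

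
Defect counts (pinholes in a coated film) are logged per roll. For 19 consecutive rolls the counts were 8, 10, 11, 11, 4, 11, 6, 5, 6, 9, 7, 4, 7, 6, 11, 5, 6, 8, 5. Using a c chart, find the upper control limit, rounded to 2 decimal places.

c̄ = (8 + 10 + 11 + 11 + 4 + 11 + 6 + 5 + 6 + 9 + 7 + 4 + 7 + 6 + 11 + 5 + 6 + 8 + 5) / 19 = 140 / 19 = 7.3684
UCL = c̄ + 3√c̄ = 7.3684 + 3 × √7.3684 = 7.3684 + 3 × 2.7145 = 15.5119

15.51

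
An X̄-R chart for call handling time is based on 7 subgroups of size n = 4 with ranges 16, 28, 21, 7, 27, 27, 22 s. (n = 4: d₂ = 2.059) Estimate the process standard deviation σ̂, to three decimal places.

10.269

R̄ = (16 + 28 + 21 + 7 + 27 + 27 + 22) / 7 = 21.1429
σ̂ = R̄ / d₂ = 21.1429 / 2.059 = 10.2685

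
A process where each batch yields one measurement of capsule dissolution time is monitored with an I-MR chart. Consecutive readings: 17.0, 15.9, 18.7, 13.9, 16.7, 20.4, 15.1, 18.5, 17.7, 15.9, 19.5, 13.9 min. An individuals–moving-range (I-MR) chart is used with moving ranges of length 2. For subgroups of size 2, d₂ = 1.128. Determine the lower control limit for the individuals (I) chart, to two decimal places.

8.30

X̄ = (17.0 + 15.9 + 18.7 + 13.9 + 16.7 + 20.4 + 15.1 + 18.5 + 17.7 + 15.9 + 19.5 + 13.9) / 12 = 16.9333
Moving ranges: 1.1, 2.8, 4.8, 2.8, 3.7, 5.3, 3.4, 0.8, 1.8, 3.6, 5.6; M̄R̄ = 35.7000 / 11 = 3.2455
LCL = X̄ − 3·M̄R̄/d₂ = 16.9333 − 3 × 3.2455 / 1.128 = 8.3018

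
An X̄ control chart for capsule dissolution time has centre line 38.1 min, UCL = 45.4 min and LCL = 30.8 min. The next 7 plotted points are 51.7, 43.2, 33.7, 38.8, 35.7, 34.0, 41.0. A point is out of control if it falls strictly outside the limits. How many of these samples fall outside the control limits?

1

Compare each point to [30.8, 45.4]: sample 1 = 51.7 > UCL.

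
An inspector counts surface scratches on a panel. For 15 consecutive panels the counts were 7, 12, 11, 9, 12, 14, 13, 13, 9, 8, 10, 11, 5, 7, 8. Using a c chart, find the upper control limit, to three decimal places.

c̄ = (7 + 12 + 11 + 9 + 12 + 14 + 13 + 13 + 9 + 8 + 10 + 11 + 5 + 7 + 8) / 15 = 149 / 15 = 9.9333
UCL = c̄ + 3√c̄ = 9.9333 + 3 × √9.9333 = 9.9333 + 3 × 3.1517 = 19.3885

19.388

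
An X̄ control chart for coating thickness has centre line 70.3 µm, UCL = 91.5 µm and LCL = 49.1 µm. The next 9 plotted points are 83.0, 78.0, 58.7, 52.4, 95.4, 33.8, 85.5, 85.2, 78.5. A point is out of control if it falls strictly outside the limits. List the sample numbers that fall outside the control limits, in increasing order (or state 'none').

Compare each point to [49.1, 91.5]: sample 5 = 95.4 > UCL; sample 6 = 33.8 < LCL.

5, 6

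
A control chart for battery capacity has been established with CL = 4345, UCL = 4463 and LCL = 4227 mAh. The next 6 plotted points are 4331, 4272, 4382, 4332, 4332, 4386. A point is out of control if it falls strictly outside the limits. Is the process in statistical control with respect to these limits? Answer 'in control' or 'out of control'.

in control

All 6 points lie within [4227, 4463].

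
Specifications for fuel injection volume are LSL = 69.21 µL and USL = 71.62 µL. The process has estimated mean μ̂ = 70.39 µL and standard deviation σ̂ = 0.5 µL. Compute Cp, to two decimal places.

Cp = (USL − LSL) / (6σ̂) = (71.62 − 69.21) / (6 × 0.5) = 2.4100 / 3.0000 = 0.8033

0.80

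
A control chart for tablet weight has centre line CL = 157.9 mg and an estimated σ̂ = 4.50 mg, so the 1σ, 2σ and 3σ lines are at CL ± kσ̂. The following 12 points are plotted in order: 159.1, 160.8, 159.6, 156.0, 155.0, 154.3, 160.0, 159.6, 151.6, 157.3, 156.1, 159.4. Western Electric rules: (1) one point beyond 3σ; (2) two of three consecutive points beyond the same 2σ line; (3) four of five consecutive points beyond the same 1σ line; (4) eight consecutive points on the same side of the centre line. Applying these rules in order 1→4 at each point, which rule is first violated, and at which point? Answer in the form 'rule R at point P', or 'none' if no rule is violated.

Zone of each point (C = within 1σ̂, B = 1σ̂–2σ̂, A = 2σ̂–3σ̂, * = beyond 3σ̂; sign = side of CL): 1:+C, 2:+C, 3:+C, 4:-C, 5:-C, 6:-C, 7:+C, 8:+C, 9:-B, 10:-C, 11:-C, 12:+C
No rule fires across all 12 points.

none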